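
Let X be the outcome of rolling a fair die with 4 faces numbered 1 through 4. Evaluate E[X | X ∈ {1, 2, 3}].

2

P(X ∈ {1, 2, 3}) = 3/4.
Σ over the event: 1·1/4 + 2·1/4 + 3·1/4 = 3/2.
E[X | X ∈ {1, 2, 3}] = (3/2) / (3/4) = 2.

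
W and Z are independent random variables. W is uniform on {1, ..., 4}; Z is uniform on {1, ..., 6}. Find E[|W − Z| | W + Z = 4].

Outcomes with W + Z = 4: (1,3), (2,2), (3,1), each with probability 1/24.
E[|W − Z| | W + Z = 4] = (2 + 0 + 2) / 3 = 4/3.

4/3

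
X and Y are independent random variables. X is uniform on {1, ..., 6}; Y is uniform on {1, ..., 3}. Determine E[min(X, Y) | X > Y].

11/6

P(X > Y) = 2/3.
Summing min(X,Y)·P(x,y) over outcomes with X > Y gives 11/9.
E[min(X, Y) | X > Y] = (11/9) / (2/3) = 11/6.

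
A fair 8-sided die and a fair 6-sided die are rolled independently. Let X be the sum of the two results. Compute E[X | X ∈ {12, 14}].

25/2

P(X ∈ {12, 14}) = 1/12.
Σ over the event: 12·1/16 + 14·1/48 = 25/24.
E[X | X ∈ {12, 14}] = (25/24) / (1/12) = 25/2.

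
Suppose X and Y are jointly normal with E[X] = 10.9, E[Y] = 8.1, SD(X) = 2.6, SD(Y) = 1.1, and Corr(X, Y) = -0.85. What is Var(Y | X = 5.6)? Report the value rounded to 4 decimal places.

Var(Y | X=x) = (1 − ρ²)·σ_Y².
Var(Y | X=5.6) = (1.1)²·(1 − (-0.85)²) = 1.21·0.2775 = 0.3358.

0.3358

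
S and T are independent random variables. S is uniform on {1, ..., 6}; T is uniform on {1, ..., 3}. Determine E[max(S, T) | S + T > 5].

Outcomes with S + T > 5: (3,3), (4,2), (4,3), (5,1), (5,2), (5,3), (6,1), (6,2), (6,3), each with probability 1/18.
E[max(S, T) | S + T > 5] = (3 + 4 + 4 + 5 + 5 + 5 + 6 + 6 + 6) / 9 = 44/9.

44/9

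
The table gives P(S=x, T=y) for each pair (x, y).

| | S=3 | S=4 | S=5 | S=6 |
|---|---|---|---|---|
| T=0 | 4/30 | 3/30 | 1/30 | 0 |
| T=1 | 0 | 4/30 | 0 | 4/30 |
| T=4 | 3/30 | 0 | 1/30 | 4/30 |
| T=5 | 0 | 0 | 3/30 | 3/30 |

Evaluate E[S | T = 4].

P(T = 4) = 4/15.
Σ S·P over the event = 3·(3/30) + 5·(1/30) + 6·(4/30) = 19/15.
E[S | T = 4] = (19/15) / (4/15) = 19/4.

19/4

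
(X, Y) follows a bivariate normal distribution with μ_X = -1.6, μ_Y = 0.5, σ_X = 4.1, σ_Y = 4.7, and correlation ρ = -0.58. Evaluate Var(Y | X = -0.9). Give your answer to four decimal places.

14.6589

For a bivariate normal, Var(Y | X=x) = σ_Y²(1 − ρ²).
Var(Y | X=-0.9) = (4.7)²·(1 − (-0.58)²) = 22.09·0.6636 = 14.6589.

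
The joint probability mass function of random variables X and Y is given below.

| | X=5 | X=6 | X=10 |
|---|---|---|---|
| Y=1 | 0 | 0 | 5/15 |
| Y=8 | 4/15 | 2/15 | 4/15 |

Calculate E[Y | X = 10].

37/9

P(X = 10) = 3/5.
Summing Y·P(X=x,Y=y) over the conditioning event gives 37/15.
E[Y | X = 10] = (37/15) / (3/5) = 37/9.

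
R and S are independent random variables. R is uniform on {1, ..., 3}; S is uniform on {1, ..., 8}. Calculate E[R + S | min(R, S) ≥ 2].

15/2

P(min(R, S) ≥ 2) = 7/12.
Summing (R+S)·P(x,y) over outcomes with min(R, S) ≥ 2 gives 35/8.
E[R + S | min(R, S) ≥ 2] = (35/8) / (7/12) = 15/2.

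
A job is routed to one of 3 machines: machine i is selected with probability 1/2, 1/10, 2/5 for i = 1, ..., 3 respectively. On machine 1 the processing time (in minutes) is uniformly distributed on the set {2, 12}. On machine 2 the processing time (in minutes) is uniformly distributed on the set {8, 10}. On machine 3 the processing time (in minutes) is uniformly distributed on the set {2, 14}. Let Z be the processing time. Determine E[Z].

E[Z | machine 1] = (2+12)/2 = 7.
E[Z | machine 2] = (8+10)/2 = 9.
E[Z | machine 3] = (2+14)/2 = 8.
By the law of total expectation,
E[Z] = (1/2)·(7) + (1/10)·(9) + (2/5)·(8) = 38/5.

38/5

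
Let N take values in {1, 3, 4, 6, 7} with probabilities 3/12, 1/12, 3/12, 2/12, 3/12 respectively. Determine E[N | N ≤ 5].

P(N ≤ 5) = 7/12.
Σ over the event: 1·1/4 + 3·1/12 + 4·1/4 = 3/2.
E[N | N ≤ 5] = (3/2) / (7/12) = 18/7.

18/7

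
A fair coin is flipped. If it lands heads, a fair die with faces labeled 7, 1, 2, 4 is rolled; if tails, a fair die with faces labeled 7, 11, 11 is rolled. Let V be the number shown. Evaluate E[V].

E[V | heads] = (7+1+2+4)/4 = 7/2.
E[V | tails] = (7+11+11)/3 = 29/3.
E[V] = (1/2)·(7/2) + (1/2)·(29/3) = 79/12.

79/12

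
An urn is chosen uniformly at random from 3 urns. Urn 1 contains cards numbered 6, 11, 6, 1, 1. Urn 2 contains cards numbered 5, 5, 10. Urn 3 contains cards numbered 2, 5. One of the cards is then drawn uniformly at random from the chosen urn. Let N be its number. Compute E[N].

91/18

E[N | urn 1] = (6+11+6+1+1)/5 = 5.
E[N | urn 2] = (5+5+10)/3 = 20/3.
E[N | urn 3] = (2+5)/2 = 7/2.
By the law of total expectation,
E[N] = (1/3)·(5) + (1/3)·(20/3) + (1/3)·(7/2) = 91/18.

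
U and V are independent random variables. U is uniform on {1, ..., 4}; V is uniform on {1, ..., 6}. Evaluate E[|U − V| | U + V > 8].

2

Outcomes with U + V > 8: (3,6), (4,5), (4,6), each with probability 1/24.
E[|U − V| | U + V > 8] = (3 + 1 + 2) / 3 = 2.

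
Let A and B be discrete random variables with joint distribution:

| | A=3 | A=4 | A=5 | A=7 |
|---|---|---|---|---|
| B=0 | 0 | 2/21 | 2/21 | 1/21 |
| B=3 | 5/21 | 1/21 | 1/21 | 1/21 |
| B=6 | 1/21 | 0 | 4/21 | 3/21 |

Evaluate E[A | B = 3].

P(B = 3) = 8/21.
Σ A·P over the event = 3·(5/21) + 4·(1/21) + 5·(1/21) + 7·(1/21) = 31/21.
E[A | B = 3] = (31/21) / (8/21) = 31/8.

31/8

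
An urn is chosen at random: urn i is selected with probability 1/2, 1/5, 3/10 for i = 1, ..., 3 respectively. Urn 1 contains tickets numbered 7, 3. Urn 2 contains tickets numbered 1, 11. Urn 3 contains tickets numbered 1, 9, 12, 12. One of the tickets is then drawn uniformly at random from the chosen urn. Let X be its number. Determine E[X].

E[X | urn 1] = (7+3)/2 = 5.
E[X | urn 2] = (1+11)/2 = 6.
E[X | urn 3] = (1+9+12+12)/4 = 17/2.
By the law of total expectation,
E[X] = (1/2)·(5) + (1/5)·(6) + (3/10)·(17/2) = 25/4.

25/4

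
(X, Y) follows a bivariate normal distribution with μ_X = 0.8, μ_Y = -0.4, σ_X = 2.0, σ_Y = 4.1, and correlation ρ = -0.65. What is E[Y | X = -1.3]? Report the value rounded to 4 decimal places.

2.3983

E[Y | X=x] = μ_Y + ρ(σ_Y/σ_X)(x − μ_X) for jointly normal variables.
E[Y | X=-1.3] = -0.4 + (-0.65)·(4.1/2.0)·(-1.3 − (0.8)) = -0.4 + (-1.3325)·(-2.1) = 2.3983.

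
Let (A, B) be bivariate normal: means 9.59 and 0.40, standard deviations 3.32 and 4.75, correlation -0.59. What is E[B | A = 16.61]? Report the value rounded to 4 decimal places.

E[B | A=x] = μ_B + ρ(σ_B/σ_A)(x − μ_A) for jointly normal variables.
E[B | A=16.61] = 0.40 + (-0.59)·(4.75/3.32)·(16.61 − (9.59)) = 0.40 + (-0.84413)·(7.02) = -5.5258.

-5.5258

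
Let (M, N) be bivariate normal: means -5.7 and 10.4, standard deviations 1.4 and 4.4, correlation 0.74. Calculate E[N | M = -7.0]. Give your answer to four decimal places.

7.3766

For a bivariate normal, E[N | M=x] = μ_N + ρ·(σ_N/σ_M)·(x − μ_M).
E[N | M=-7.0] = 10.4 + (0.74)·(4.4/1.4)·(-7.0 − (-5.7)) = 10.4 + (2.3257)·(-1.3) = 7.3766.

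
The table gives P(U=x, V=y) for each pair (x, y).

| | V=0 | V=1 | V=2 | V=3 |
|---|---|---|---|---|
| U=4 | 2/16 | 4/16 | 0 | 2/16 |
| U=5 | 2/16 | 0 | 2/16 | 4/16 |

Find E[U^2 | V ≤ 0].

P(V ≤ 0) = 1/4.
Σ U^2·P over the event = 16·(2/16) + 25·(2/16) = 41/8.
E[U^2 | V ≤ 0] = (41/8) / (1/4) = 41/2.

41/2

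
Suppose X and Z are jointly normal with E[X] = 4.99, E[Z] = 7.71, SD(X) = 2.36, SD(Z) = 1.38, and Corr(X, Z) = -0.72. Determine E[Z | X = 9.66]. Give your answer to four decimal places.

5.7439

The regression of Z on X has slope ρ·σ_Z/σ_X and passes through (μ_X, μ_Z).
E[Z | X=9.66] = 7.71 + (-0.72)·(1.38/2.36)·(9.66 − (4.99)) = 7.71 + (-0.421017)·(4.67) = 5.7439.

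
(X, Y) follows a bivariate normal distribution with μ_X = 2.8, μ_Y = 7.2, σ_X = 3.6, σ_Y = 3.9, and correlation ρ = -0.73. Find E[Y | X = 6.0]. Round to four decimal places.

4.6693

E[Y | X=x] = μ_Y + ρ(σ_Y/σ_X)(x − μ_X) for jointly normal variables.
E[Y | X=6.0] = 7.2 + (-0.73)·(3.9/3.6)·(6.0 − (2.8)) = 7.2 + (-0.79083)·(3.2) = 4.6693.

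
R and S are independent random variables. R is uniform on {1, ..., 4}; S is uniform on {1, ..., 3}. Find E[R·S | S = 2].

5

Outcomes with S = 2: (1,2), (2,2), (3,2), (4,2), each with probability 1/12.
E[R·S | S = 2] = (2 + 4 + 6 + 8) / 4 = 5.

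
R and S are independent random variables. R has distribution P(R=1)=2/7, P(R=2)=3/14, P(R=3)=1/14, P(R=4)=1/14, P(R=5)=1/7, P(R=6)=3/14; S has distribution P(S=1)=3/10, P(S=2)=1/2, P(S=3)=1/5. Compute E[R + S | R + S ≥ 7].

P(R + S ≥ 7) = 23/70.
Summing (R+S)·P(x,y) over outcomes with R + S ≥ 7 gives 353/140.
E[R + S | R + S ≥ 7] = (353/140) / (23/70) = 353/46.

353/46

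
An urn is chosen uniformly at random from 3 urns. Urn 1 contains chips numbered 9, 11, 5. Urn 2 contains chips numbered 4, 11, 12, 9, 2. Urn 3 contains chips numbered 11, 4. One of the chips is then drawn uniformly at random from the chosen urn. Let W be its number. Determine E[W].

E[W | urn 1] = (9+11+5)/3 = 25/3.
E[W | urn 2] = (4+11+12+9+2)/5 = 38/5.
E[W | urn 3] = (11+4)/2 = 15/2.
By the law of total expectation,
E[W] = (1/3)·(25/3) + (1/3)·(38/5) + (1/3)·(15/2) = 703/90.

703/90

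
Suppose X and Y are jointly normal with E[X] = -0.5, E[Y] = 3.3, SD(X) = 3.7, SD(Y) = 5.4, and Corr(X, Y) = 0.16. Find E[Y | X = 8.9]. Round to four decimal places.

For a bivariate normal, E[Y | X=x] = μ_Y + ρ·(σ_Y/σ_X)·(x − μ_X).
E[Y | X=8.9] = 3.3 + (0.16)·(5.4/3.7)·(8.9 − (-0.5)) = 3.3 + (0.23351)·(9.4) = 5.4950.

5.4950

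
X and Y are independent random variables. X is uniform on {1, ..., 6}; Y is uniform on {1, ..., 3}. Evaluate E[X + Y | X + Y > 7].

25/3

Outcomes with X + Y > 7: (5,3), (6,2), (6,3), each with probability 1/18.
E[X + Y | X + Y > 7] = (8 + 8 + 9) / 3 = 25/3.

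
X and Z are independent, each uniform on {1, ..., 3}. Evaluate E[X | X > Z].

Outcomes with X > Z: (2,1), (3,1), (3,2), each with probability 1/9.
E[X | X > Z] = (2 + 3 + 3) / 3 = 8/3.

8/3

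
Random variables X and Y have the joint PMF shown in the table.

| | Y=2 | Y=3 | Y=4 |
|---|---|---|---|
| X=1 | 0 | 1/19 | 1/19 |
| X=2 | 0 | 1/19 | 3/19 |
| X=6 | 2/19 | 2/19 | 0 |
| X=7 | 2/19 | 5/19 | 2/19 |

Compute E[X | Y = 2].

P(Y = 2) = 4/19.
Σ X·P over the event = 6·(2/19) + 7·(2/19) = 26/19.
E[X | Y = 2] = (26/19) / (4/19) = 13/2.

13/2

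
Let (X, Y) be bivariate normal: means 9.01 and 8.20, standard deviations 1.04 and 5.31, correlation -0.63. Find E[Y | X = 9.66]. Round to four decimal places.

The regression of Y on X has slope ρ·σ_Y/σ_X and passes through (μ_X, μ_Y).
E[Y | X=9.66] = 8.20 + (-0.63)·(5.31/1.04)·(9.66 − (9.01)) = 8.20 + (-3.2166)·(0.65) = 6.1092.

6.1092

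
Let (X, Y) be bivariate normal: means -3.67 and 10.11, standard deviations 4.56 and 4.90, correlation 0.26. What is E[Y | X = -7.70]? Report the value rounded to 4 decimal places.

8.9841

E[Y | X=x] = μ_Y + ρ(σ_Y/σ_X)(x − μ_X) for jointly normal variables.
E[Y | X=-7.70] = 10.11 + (0.26)·(4.90/4.56)·(-7.70 − (-3.67)) = 10.11 + (0.27939)·(-4.03) = 8.9841.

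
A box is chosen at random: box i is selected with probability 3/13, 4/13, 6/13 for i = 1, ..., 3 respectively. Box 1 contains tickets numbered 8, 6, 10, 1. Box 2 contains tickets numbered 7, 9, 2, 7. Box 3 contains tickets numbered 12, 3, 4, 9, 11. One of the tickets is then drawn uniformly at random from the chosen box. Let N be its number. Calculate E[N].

1811/260

E[N | box 1] = (8+6+10+1)/4 = 25/4.
E[N | box 2] = (7+9+2+7)/4 = 25/4.
E[N | box 3] = (12+3+4+9+11)/5 = 39/5.
E[N] = (3/13)·(25/4) + (4/13)·(25/4) + (6/13)·(39/5) = 1811/260.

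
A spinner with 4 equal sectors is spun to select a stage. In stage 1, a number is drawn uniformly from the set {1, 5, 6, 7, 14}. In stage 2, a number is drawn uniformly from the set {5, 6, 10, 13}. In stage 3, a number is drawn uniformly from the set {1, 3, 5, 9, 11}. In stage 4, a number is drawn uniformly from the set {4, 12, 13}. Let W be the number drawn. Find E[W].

917/120

E[W | stage 1] = (1+5+6+7+14)/5 = 33/5.
E[W | stage 2] = (5+6+10+13)/4 = 17/2.
E[W | stage 3] = (1+3+5+9+11)/5 = 29/5.
E[W | stage 4] = (4+12+13)/3 = 29/3.
By the law of total expectation,
E[W] = (1/4)·(33/5) + (1/4)·(17/2) + (1/4)·(29/5) + (1/4)·(29/3) = 917/120.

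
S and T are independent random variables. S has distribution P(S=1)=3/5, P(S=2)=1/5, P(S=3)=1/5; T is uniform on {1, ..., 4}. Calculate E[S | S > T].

P(S > T) = 3/20.
Summing S·P(x,y) over outcomes with S > T gives 2/5.
E[S | S > T] = (2/5) / (3/20) = 8/3.

8/3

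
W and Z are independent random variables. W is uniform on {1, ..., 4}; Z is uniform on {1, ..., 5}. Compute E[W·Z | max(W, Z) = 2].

8/3

Outcomes with max(W, Z) = 2: (1,2), (2,1), (2,2), each with probability 1/20.
E[W·Z | max(W, Z) = 2] = (2 + 2 + 4) / 3 = 8/3.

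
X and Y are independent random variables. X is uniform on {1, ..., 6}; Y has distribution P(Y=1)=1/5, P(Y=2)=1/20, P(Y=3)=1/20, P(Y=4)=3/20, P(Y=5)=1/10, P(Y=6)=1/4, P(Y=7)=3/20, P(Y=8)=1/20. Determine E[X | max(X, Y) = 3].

21/8

P(max(X, Y) = 3) = 1/15.
Summing X·P(x,y) over outcomes with max(X, Y) = 3 gives 7/40.
E[X | max(X, Y) = 3] = (7/40) / (1/15) = 21/8.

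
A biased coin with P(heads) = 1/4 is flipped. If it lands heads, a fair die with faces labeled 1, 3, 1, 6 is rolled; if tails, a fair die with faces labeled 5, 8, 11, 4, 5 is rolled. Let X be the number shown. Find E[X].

451/80

E[X | heads] = (1+3+1+6)/4 = 11/4.
E[X | tails] = (5+8+11+4+5)/5 = 33/5.
E[X] = (1/4)·(11/4) + (3/4)·(33/5) = 451/80.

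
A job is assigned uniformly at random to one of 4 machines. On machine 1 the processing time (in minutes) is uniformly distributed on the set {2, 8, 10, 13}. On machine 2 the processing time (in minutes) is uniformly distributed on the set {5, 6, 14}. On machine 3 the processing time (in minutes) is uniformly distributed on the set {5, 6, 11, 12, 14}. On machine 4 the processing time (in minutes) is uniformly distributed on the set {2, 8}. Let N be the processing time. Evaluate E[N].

E[N | machine 1] = (2+8+10+13)/4 = 33/4.
E[N | machine 2] = (5+6+14)/3 = 25/3.
E[N | machine 3] = (5+6+11+12+14)/5 = 48/5.
E[N | machine 4] = (2+8)/2 = 5.
E[N] = (1/4)·(33/4) + (1/4)·(25/3) + (1/4)·(48/5) + (1/4)·(5) = 1871/240.

1871/240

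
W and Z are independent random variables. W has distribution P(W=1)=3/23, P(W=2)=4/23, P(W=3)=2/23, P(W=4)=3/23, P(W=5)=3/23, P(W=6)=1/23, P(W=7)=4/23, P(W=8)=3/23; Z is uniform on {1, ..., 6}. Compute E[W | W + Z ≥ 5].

83/17

P(W + Z ≥ 5) = 119/138.
Summing W·P(x,y) over outcomes with W + Z ≥ 5 gives 581/138.
E[W | W + Z ≥ 5] = (581/138) / (119/138) = 83/17.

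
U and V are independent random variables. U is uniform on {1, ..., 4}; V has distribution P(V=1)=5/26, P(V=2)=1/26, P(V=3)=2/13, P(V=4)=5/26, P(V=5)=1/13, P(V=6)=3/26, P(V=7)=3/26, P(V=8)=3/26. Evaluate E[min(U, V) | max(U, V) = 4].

23/10

P(max(U, V) = 4) = 15/52.
Summing min(U,V)·P(x,y) over outcomes with max(U, V) = 4 gives 69/104.
E[min(U, V) | max(U, V) = 4] = (69/104) / (15/52) = 23/10.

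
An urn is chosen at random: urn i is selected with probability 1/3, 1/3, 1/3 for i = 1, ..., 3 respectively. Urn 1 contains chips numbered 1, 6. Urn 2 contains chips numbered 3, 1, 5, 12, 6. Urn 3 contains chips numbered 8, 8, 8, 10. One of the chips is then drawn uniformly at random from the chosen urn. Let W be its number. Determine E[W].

29/5

E[W | urn 1] = (1+6)/2 = 7/2.
E[W | urn 2] = (3+1+5+12+6)/5 = 27/5.
E[W | urn 3] = (8+8+8+10)/4 = 17/2.
By the law of total expectation,
E[W] = (1/3)·(7/2) + (1/3)·(27/5) + (1/3)·(17/2) = 29/5.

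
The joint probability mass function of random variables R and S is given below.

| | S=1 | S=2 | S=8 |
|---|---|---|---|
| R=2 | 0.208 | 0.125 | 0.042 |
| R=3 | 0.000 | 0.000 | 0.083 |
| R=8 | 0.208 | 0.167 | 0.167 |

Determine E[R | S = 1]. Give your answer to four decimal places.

5.0000

P(S = 1) = 0.416.
Σ R·P over the event = 2·(0.208) + 8·(0.208) = 2.080.
E[R | S = 1] = (2.080) / (0.416) = 5.0000.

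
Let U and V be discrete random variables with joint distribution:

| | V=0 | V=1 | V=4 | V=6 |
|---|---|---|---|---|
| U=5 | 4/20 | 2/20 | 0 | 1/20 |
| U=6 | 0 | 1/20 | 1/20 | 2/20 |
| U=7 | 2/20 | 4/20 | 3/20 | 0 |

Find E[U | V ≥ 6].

P(V ≥ 6) = 3/20.
Σ U·P over the event = 5·(1/20) + 6·(2/20) = 17/20.
E[U | V ≥ 6] = (17/20) / (3/20) = 17/3.

17/3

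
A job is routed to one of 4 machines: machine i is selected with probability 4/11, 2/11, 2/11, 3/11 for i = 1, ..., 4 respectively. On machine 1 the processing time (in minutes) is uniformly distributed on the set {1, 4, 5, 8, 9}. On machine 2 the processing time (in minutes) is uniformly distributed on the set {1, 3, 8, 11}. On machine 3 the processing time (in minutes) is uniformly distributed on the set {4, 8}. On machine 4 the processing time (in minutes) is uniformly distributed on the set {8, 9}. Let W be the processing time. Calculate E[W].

E[W | machine 1] = (1+4+5+8+9)/5 = 27/5.
E[W | machine 2] = (1+3+8+11)/4 = 23/4.
E[W | machine 3] = (4+8)/2 = 6.
E[W | machine 4] = (8+9)/2 = 17/2.
By the law of total expectation,
E[W] = (4/11)·(27/5) + (2/11)·(23/4) + (2/11)·(6) + (3/11)·(17/2) = 353/55.

353/55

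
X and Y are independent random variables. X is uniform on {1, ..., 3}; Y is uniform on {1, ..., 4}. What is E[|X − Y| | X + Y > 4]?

4/3

Outcomes with X + Y > 4: (1,4), (2,3), (2,4), (3,2), (3,3), (3,4), each with probability 1/12.
E[|X − Y| | X + Y > 4] = (3 + 1 + 2 + 1 + 0 + 1) / 6 = 4/3.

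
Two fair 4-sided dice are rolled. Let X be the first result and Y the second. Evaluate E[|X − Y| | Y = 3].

1

Outcomes with Y = 3: (1,3), (2,3), (3,3), (4,3), each with probability 1/16.
E[|X − Y| | Y = 3] = (2 + 1 + 0 + 1) / 4 = 1.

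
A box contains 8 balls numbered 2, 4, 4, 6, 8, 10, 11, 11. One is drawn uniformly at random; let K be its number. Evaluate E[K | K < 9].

24/5

P(K < 9) = 5/8.
Σ over the event: 2·1/8 + 4·1/4 + 6·1/8 + 8·1/8 = 3.
E[K | K < 9] = (3) / (5/8) = 24/5.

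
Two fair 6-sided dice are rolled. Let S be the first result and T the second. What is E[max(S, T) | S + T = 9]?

11/2

P(S + T = 9) = 1/9.
Summing max(S,T)·P(x,y) over outcomes with S + T = 9 gives 11/18.
E[max(S, T) | S + T = 9] = (11/18) / (1/9) = 11/2.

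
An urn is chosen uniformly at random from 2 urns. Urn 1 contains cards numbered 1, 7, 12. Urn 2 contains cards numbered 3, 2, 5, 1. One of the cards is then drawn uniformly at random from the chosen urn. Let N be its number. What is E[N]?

E[N | urn 1] = (1+7+12)/3 = 20/3.
E[N | urn 2] = (3+2+5+1)/4 = 11/4.
E[N] = (1/2)·(20/3) + (1/2)·(11/4) = 113/24.

113/24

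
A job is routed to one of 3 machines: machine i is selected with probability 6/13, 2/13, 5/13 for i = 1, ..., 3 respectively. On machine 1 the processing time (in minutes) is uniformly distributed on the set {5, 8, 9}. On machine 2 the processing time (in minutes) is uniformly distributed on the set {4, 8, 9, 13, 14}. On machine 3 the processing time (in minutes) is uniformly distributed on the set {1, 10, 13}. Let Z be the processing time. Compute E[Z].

E[Z | machine 1] = (5+8+9)/3 = 22/3.
E[Z | machine 2] = (4+8+9+13+14)/5 = 48/5.
E[Z | machine 3] = (1+10+13)/3 = 8.
By the law of total expectation,
E[Z] = (6/13)·(22/3) + (2/13)·(48/5) + (5/13)·(8) = 516/65.

516/65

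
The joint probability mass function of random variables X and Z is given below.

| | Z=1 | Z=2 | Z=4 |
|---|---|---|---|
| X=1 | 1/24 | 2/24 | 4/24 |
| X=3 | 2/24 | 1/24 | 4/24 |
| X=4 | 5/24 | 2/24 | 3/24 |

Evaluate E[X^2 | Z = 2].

43/5

P(Z = 2) = 5/24.
Summing X^2·P(X=x,Z=y) over the conditioning event gives 43/24.
E[X^2 | Z = 2] = (43/24) / (5/24) = 43/5.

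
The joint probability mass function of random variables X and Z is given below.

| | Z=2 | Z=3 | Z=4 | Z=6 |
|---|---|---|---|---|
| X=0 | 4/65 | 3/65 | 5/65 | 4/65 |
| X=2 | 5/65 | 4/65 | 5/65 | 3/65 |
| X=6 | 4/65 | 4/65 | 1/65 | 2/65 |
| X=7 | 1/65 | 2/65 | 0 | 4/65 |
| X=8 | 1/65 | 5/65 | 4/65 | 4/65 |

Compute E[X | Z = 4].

16/5

P(Z = 4) = 3/13.
Σ X·P over the event = 0·(5/65) + 2·(5/65) + 6·(1/65) + 8·(4/65) = 48/65.
E[X | Z = 4] = (48/65) / (3/13) = 16/5.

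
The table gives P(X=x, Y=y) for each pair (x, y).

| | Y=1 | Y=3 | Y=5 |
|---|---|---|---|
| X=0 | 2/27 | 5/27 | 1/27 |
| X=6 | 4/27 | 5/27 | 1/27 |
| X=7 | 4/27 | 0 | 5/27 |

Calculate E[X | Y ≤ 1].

P(Y ≤ 1) = 10/27.
Summing X·P(X=x,Y=y) over the conditioning event gives 52/27.
E[X | Y ≤ 1] = (52/27) / (10/27) = 26/5.

26/5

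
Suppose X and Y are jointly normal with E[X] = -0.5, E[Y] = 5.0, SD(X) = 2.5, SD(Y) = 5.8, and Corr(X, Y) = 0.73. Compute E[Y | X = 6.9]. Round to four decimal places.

E[Y | X=x] = μ_Y + ρ(σ_Y/σ_X)(x − μ_X) for jointly normal variables.
E[Y | X=6.9] = 5.0 + (0.73)·(5.8/2.5)·(6.9 − (-0.5)) = 5.0 + (1.6936)·(7.4) = 17.5326.

17.5326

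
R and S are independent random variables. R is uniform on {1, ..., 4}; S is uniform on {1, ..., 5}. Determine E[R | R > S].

Outcomes with R > S: (2,1), (3,1), (3,2), (4,1), (4,2), (4,3), each with probability 1/20.
E[R | R > S] = (2 + 3 + 3 + 4 + 4 + 4) / 6 = 10/3.

10/3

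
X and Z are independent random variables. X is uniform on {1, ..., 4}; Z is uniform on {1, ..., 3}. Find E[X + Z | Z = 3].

11/2

Outcomes with Z = 3: (1,3), (2,3), (3,3), (4,3), each with probability 1/12.
E[X + Z | Z = 3] = (4 + 5 + 6 + 7) / 4 = 11/2.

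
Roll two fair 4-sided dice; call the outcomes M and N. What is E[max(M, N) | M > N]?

10/3

Outcomes with M > N: (2,1), (3,1), (3,2), (4,1), (4,2), (4,3), each with probability 1/16.
E[max(M, N) | M > N] = (2 + 3 + 3 + 4 + 4 + 4) / 6 = 10/3.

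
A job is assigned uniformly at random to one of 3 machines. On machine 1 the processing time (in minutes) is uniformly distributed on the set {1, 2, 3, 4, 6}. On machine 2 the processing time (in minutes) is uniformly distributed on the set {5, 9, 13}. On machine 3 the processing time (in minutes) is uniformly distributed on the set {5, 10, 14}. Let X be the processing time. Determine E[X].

328/45

E[X | machine 1] = (1+2+3+4+6)/5 = 16/5.
E[X | machine 2] = (5+9+13)/3 = 9.
E[X | machine 3] = (5+10+14)/3 = 29/3.
E[X] = (1/3)·(16/5) + (1/3)·(9) + (1/3)·(29/3) = 328/45.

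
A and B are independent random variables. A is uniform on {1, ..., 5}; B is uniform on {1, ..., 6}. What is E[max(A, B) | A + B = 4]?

8/3

Outcomes with A + B = 4: (1,3), (2,2), (3,1), each with probability 1/30.
E[max(A, B) | A + B = 4] = (3 + 2 + 3) / 3 = 8/3.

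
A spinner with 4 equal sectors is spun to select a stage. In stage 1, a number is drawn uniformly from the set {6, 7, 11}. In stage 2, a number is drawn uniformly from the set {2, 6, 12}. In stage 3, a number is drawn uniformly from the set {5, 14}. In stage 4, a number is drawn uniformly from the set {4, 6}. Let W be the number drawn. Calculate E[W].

175/24

E[W | stage 1] = (6+7+11)/3 = 8.
E[W | stage 2] = (2+6+12)/3 = 20/3.
E[W | stage 3] = (5+14)/2 = 19/2.
E[W | stage 4] = (4+6)/2 = 5.
E[W] = (1/4)·(8) + (1/4)·(20/3) + (1/4)·(19/2) + (1/4)·(5) = 175/24.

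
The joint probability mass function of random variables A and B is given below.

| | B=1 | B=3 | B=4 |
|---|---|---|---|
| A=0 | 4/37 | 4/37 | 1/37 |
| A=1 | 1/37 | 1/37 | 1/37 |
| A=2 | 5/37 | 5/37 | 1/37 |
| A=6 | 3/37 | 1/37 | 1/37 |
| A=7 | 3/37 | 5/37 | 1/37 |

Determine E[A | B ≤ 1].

P(B ≤ 1) = 16/37.
Σ A·P over the event = 0·(4/37) + 1·(1/37) + 2·(5/37) + 6·(3/37) + 7·(3/37) = 50/37.
E[A | B ≤ 1] = (50/37) / (16/37) = 25/8.

25/8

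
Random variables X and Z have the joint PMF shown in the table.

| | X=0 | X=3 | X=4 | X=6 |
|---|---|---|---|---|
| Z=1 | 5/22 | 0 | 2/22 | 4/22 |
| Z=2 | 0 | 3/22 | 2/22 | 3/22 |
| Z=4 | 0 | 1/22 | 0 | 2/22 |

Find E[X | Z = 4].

P(Z = 4) = 3/22.
Summing X·P(X=x,Z=y) over the conditioning event gives 15/22.
E[X | Z = 4] = (15/22) / (3/22) = 5.

5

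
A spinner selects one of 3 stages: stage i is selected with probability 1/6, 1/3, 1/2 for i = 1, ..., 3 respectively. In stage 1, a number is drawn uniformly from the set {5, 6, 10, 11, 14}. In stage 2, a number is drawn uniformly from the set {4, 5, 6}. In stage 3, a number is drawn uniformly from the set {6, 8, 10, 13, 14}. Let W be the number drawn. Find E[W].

83/10

E[W | stage 1] = (5+6+10+11+14)/5 = 46/5.
E[W | stage 2] = (4+5+6)/3 = 5.
E[W | stage 3] = (6+8+10+13+14)/5 = 51/5.
By the law of total expectation,
E[W] = (1/6)·(46/5) + (1/3)·(5) + (1/2)·(51/5) = 83/10.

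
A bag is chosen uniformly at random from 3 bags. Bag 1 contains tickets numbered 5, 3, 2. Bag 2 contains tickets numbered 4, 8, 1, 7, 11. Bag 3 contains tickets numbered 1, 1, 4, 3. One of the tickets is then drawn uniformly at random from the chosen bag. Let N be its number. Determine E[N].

E[N | bag 1] = (5+3+2)/3 = 10/3.
E[N | bag 2] = (4+8+1+7+11)/5 = 31/5.
E[N | bag 3] = (1+1+4+3)/4 = 9/4.
By the law of total expectation,
E[N] = (1/3)·(10/3) + (1/3)·(31/5) + (1/3)·(9/4) = 707/180.

707/180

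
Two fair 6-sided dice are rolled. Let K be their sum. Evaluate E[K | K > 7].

28/3

P(K > 7) = 5/12.
Σ over the event: 8·5/36 + 9·1/9 + 10·1/12 + 11·1/18 + 12·1/36 = 35/9.
E[K | K > 7] = (35/9) / (5/12) = 28/3.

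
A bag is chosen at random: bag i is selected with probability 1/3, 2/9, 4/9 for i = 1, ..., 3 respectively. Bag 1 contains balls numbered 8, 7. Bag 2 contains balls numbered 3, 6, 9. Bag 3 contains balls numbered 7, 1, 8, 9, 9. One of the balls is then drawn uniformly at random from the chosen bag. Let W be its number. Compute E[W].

617/90

E[W | bag 1] = (8+7)/2 = 15/2.
E[W | bag 2] = (3+6+9)/3 = 6.
E[W | bag 3] = (7+1+8+9+9)/5 = 34/5.
E[W] = (1/3)·(15/2) + (2/9)·(6) + (4/9)·(34/5) = 617/90.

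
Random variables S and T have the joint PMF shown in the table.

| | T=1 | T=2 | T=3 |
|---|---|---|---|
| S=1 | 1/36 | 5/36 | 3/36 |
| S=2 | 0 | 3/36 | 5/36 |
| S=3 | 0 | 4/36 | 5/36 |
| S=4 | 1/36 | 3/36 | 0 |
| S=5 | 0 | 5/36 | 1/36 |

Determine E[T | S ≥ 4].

P(S ≥ 4) = 5/18.
Σ T·P over the event = 1·(1/36) + 2·(3/36) + 2·(5/36) + 3·(1/36) = 5/9.
E[T | S ≥ 4] = (5/9) / (5/18) = 2.

2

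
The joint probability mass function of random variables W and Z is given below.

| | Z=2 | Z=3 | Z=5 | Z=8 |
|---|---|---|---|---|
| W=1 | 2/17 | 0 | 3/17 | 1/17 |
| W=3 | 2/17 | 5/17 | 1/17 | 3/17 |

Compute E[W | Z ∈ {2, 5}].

7/4

P(Z ∈ {2, 5}) = 8/17.
Summing W·P(W=x,Z=y) over the conditioning event gives 14/17.
E[W | Z ∈ {2, 5}] = (14/17) / (8/17) = 7/4.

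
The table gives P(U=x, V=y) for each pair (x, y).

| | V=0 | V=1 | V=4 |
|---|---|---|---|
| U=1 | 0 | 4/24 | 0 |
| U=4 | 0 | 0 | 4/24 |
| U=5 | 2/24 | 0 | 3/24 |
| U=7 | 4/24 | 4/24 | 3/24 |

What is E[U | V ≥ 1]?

14/3

P(V ≥ 1) = 3/4.
Σ U·P over the event = 1·(4/24) + 4·(4/24) + 5·(3/24) + 7·(4/24) + 7·(3/24) = 7/2.
E[U | V ≥ 1] = (7/2) / (3/4) = 14/3.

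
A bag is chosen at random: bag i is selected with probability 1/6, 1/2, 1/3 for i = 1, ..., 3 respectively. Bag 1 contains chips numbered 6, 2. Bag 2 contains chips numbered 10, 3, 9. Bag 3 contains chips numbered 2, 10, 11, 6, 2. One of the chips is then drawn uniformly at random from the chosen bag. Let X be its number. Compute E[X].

32/5

E[X | bag 1] = (6+2)/2 = 4.
E[X | bag 2] = (10+3+9)/3 = 22/3.
E[X | bag 3] = (2+10+11+6+2)/5 = 31/5.
E[X] = (1/6)·(4) + (1/2)·(22/3) + (1/3)·(31/5) = 32/5.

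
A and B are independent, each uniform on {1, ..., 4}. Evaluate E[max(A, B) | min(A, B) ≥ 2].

Outcomes with min(A, B) ≥ 2: (2,2), (2,3), (2,4), (3,2), (3,3), (3,4), (4,2), (4,3), (4,4), each with probability 1/16.
E[max(A, B) | min(A, B) ≥ 2] = (2 + 3 + 4 + 3 + 3 + 4 + 4 + 4 + 4) / 9 = 31/9.

31/9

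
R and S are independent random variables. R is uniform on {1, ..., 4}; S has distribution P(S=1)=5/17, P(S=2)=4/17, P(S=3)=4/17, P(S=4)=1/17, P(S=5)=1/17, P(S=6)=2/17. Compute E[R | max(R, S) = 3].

17/7

P(max(R, S) = 3) = 21/68.
Summing R·P(x,y) over outcomes with max(R, S) = 3 gives 3/4.
E[R | max(R, S) = 3] = (3/4) / (21/68) = 17/7.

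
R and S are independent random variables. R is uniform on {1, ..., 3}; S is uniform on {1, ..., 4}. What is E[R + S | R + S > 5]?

19/3

P(R + S > 5) = 1/4.
Summing (R+S)·P(x,y) over outcomes with R + S > 5 gives 19/12.
E[R + S | R + S > 5] = (19/12) / (1/4) = 19/3.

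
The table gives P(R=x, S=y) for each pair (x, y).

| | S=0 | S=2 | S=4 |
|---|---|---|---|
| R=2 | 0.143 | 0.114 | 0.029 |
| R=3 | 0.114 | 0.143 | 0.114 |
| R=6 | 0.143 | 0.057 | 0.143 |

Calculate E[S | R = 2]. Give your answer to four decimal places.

1.2028

P(R = 2) = 0.286.
Summing S·P(R=x,S=y) over the conditioning event gives 0.344.
E[S | R = 2] = (0.344) / (0.286) = 1.2028.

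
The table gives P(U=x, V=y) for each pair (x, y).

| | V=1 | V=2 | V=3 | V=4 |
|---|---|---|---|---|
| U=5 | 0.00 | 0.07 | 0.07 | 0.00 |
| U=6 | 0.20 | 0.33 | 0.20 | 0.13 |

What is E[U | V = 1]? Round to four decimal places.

6.0000

P(V = 1) = 0.20.
Σ U·P over the event = 6·(0.20) = 1.20.
E[U | V = 1] = (1.20) / (0.20) = 6.0000.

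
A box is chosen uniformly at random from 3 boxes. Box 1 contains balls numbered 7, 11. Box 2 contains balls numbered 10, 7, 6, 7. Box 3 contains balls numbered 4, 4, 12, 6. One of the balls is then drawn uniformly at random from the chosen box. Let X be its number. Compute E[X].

23/3

E[X | box 1] = (7+11)/2 = 9.
E[X | box 2] = (10+7+6+7)/4 = 15/2.
E[X | box 3] = (4+4+12+6)/4 = 13/2.
By the law of total expectation,
E[X] = (1/3)·(9) + (1/3)·(15/2) + (1/3)·(13/2) = 23/3.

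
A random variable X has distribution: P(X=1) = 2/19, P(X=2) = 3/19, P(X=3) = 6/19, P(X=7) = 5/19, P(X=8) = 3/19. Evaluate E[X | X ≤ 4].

26/11

P(X ≤ 4) = 11/19.
Σ over the event: 1·2/19 + 2·3/19 + 3·6/19 = 26/19.
E[X | X ≤ 4] = (26/19) / (11/19) = 26/11.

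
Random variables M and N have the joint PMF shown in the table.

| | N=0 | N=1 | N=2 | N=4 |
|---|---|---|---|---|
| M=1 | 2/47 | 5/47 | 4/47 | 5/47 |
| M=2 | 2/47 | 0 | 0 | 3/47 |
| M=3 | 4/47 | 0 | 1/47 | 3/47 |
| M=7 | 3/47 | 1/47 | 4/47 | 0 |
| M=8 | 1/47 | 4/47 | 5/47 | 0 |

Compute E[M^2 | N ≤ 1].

P(N ≤ 1) = 22/47.
Σ M^2·P over the event = 1·(2/47) + 1·(5/47) + 4·(2/47) + 9·(4/47) + 49·(3/47) + 49·(1/47) + 64·(1/47) + 64·(4/47) = 567/47.
E[M^2 | N ≤ 1] = (567/47) / (22/47) = 567/22.

567/22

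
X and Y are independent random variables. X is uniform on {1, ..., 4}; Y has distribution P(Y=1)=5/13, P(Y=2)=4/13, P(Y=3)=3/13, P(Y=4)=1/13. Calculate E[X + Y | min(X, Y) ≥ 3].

27/4

P(min(X, Y) ≥ 3) = 2/13.
Summing (X+Y)·P(x,y) over outcomes with min(X, Y) ≥ 3 gives 27/26.
E[X + Y | min(X, Y) ≥ 3] = (27/26) / (2/13) = 27/4.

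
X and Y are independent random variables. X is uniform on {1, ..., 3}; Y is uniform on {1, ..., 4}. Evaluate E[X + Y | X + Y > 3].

46/9

Outcomes with X + Y > 3: (1,3), (1,4), (2,2), (2,3), (2,4), (3,1), (3,2), (3,3), (3,4), each with probability 1/12.
E[X + Y | X + Y > 3] = (4 + 5 + 4 + 5 + 6 + 4 + 5 + 6 + 7) / 9 = 46/9.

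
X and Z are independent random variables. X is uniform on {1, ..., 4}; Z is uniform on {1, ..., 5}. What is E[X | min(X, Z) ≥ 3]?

7/2

P(min(X, Z) ≥ 3) = 3/10.
Summing X·P(x,y) over outcomes with min(X, Z) ≥ 3 gives 21/20.
E[X | min(X, Z) ≥ 3] = (21/20) / (3/10) = 7/2.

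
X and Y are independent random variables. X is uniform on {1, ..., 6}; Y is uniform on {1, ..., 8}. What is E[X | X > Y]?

14/3

P(X > Y) = 5/16.
Summing X·P(x,y) over outcomes with X > Y gives 35/24.
E[X | X > Y] = (35/24) / (5/16) = 14/3.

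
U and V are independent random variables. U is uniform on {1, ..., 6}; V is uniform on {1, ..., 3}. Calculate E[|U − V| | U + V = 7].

Outcomes with U + V = 7: (4,3), (5,2), (6,1), each with probability 1/18.
E[|U − V| | U + V = 7] = (1 + 3 + 5) / 3 = 3.

3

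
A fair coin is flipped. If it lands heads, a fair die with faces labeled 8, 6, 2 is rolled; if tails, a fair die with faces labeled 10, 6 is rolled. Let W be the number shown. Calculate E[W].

20/3

E[W | heads] = (8+6+2)/3 = 16/3.
E[W | tails] = (10+6)/2 = 8.
E[W] = (1/2)·(16/3) + (1/2)·(8) = 20/3.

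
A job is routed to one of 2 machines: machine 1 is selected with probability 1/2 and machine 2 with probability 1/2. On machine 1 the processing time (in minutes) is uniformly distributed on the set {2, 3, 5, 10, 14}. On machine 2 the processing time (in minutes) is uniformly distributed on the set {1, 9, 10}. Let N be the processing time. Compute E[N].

101/15

E[N | machine 1] = (2+3+5+10+14)/5 = 34/5.
E[N | machine 2] = (1+9+10)/3 = 20/3.
E[N] = (1/2)·(34/5) + (1/2)·(20/3) = 101/15.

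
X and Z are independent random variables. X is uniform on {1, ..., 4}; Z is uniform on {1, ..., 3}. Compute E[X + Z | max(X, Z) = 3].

24/5

P(max(X, Z) = 3) = 5/12.
Summing (X+Z)·P(x,y) over outcomes with max(X, Z) = 3 gives 2.
E[X + Z | max(X, Z) = 3] = (2) / (5/12) = 24/5.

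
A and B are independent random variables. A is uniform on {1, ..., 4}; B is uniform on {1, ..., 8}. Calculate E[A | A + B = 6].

Outcomes with A + B = 6: (1,5), (2,4), (3,3), (4,2), each with probability 1/32.
E[A | A + B = 6] = (1 + 2 + 3 + 4) / 4 = 5/2.

5/2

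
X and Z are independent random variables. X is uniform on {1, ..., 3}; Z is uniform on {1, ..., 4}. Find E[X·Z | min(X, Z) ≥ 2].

15/2

Outcomes with min(X, Z) ≥ 2: (2,2), (2,3), (2,4), (3,2), (3,3), (3,4), each with probability 1/12.
E[X·Z | min(X, Z) ≥ 2] = (4 + 6 + 8 + 6 + 9 + 12) / 6 = 15/2.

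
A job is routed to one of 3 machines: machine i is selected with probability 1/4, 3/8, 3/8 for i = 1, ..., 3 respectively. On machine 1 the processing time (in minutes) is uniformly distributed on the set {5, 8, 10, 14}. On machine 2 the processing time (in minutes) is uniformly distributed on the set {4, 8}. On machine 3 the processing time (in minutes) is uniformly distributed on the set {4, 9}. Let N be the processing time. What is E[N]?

7

E[N | machine 1] = (5+8+10+14)/4 = 37/4.
E[N | machine 2] = (4+8)/2 = 6.
E[N | machine 3] = (4+9)/2 = 13/2.
E[N] = (1/4)·(37/4) + (3/8)·(6) + (3/8)·(13/2) = 7.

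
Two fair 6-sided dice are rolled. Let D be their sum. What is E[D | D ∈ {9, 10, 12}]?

P(D ∈ {9, 10, 12}) = 2/9.
Σ over the event: 9·1/9 + 10·1/12 + 12·1/36 = 13/6.
E[D | D ∈ {9, 10, 12}] = (13/6) / (2/9) = 39/4.

39/4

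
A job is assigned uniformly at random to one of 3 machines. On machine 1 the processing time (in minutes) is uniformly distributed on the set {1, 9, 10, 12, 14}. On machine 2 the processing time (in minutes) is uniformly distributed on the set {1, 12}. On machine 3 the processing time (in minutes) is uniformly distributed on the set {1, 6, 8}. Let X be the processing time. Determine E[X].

69/10

E[X | machine 1] = (1+9+10+12+14)/5 = 46/5.
E[X | machine 2] = (1+12)/2 = 13/2.
E[X | machine 3] = (1+6+8)/3 = 5.
By the law of total expectation,
E[X] = (1/3)·(46/5) + (1/3)·(13/2) + (1/3)·(5) = 69/10.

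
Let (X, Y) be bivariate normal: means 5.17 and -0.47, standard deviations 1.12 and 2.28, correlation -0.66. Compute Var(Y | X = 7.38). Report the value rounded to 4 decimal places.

Var(Y | X=x) = (1 − ρ²)·σ_Y².
Var(Y | X=7.38) = (2.28)²·(1 − (-0.66)²) = 5.1984·0.5644 = 2.9340.

2.9340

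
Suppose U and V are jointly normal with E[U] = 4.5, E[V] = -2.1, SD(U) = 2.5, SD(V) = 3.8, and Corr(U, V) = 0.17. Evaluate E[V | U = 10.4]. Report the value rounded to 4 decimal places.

-0.5754

E[V | U=x] = μ_V + ρ(σ_V/σ_U)(x − μ_U) for jointly normal variables.
E[V | U=10.4] = -2.1 + (0.17)·(3.8/2.5)·(10.4 − (4.5)) = -2.1 + (0.2584)·(5.9) = -0.5754.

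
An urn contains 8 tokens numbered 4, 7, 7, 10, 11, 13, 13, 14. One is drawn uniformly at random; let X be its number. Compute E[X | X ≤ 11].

P(X ≤ 11) = 5/8.
Σ over the event: 4·1/8 + 7·1/4 + 10·1/8 + 11·1/8 = 39/8.
E[X | X ≤ 11] = (39/8) / (5/8) = 39/5.

39/5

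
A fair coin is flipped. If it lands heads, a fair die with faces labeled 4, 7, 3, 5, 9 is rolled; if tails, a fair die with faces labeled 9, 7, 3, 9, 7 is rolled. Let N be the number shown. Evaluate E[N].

E[N | heads] = (4+7+3+5+9)/5 = 28/5.
E[N | tails] = (9+7+3+9+7)/5 = 7.
E[N] = (1/2)·(28/5) + (1/2)·(7) = 63/10.

63/10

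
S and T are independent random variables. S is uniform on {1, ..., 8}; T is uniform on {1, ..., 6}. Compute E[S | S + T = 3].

Outcomes with S + T = 3: (1,2), (2,1), each with probability 1/48.
E[S | S + T = 3] = (1 + 2) / 2 = 3/2.

3/2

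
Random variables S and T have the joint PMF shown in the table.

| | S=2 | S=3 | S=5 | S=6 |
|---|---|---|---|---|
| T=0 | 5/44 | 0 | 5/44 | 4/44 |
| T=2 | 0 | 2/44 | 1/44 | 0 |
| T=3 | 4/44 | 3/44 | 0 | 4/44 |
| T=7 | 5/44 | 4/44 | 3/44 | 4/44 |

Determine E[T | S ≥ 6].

10/3

P(S ≥ 6) = 3/11.
Σ T·P over the event = 0·(4/44) + 3·(4/44) + 7·(4/44) = 10/11.
E[T | S ≥ 6] = (10/11) / (3/11) = 10/3.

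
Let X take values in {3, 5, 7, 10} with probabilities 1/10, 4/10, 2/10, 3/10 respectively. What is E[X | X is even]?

P(X is even) = 3/10.
Σ over the event: 10·3/10 = 3.
E[X | X is even] = (3) / (3/10) = 10.

10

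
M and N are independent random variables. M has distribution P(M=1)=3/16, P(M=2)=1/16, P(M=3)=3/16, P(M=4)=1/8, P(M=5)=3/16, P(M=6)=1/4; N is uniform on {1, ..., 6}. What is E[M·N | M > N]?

587/45

P(M > N) = 15/32.
Summing MN·P(x,y) over outcomes with M > N gives 587/96.
E[M·N | M > N] = (587/96) / (15/32) = 587/45.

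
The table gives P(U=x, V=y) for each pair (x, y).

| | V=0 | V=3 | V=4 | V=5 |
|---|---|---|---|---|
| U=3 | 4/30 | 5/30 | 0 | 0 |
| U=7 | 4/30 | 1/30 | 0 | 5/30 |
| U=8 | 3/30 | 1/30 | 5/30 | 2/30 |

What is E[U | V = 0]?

64/11

P(V = 0) = 11/30.
Σ U·P over the event = 3·(4/30) + 7·(4/30) + 8·(3/30) = 32/15.
E[U | V = 0] = (32/15) / (11/30) = 64/11.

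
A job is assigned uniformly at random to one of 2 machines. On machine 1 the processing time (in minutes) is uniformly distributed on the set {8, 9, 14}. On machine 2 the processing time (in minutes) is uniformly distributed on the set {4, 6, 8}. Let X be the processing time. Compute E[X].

E[X | machine 1] = (8+9+14)/3 = 31/3.
E[X | machine 2] = (4+6+8)/3 = 6.
By the law of total expectation,
E[X] = (1/2)·(31/3) + (1/2)·(6) = 49/6.

49/6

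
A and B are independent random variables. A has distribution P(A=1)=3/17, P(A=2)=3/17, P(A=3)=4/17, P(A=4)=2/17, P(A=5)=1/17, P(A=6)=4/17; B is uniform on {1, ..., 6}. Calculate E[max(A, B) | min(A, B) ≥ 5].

P(min(A, B) ≥ 5) = 5/51.
Summing max(A,B)·P(x,y) over outcomes with min(A, B) ≥ 5 gives 59/102.
E[max(A, B) | min(A, B) ≥ 5] = (59/102) / (5/51) = 59/10.

59/10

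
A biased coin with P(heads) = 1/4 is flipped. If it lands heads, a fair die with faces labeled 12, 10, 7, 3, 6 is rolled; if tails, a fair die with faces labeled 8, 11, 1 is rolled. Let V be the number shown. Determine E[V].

69/10

E[V | heads] = (12+10+7+3+6)/5 = 38/5.
E[V | tails] = (8+11+1)/3 = 20/3.
E[V] = (1/4)·(38/5) + (3/4)·(20/3) = 69/10.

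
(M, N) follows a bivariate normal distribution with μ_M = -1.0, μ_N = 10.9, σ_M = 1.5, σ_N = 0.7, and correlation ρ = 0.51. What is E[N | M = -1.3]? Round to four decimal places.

The regression of N on M has slope ρ·σ_N/σ_M and passes through (μ_M, μ_N).
E[N | M=-1.3] = 10.9 + (0.51)·(0.7/1.5)·(-1.3 − (-1.0)) = 10.9 + (0.238)·(-0.3) = 10.8286.

10.8286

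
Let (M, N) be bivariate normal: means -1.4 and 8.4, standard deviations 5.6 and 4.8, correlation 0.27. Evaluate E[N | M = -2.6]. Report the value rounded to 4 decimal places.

8.1223

For a bivariate normal, E[N | M=x] = μ_N + ρ·(σ_N/σ_M)·(x − μ_M).
E[N | M=-2.6] = 8.4 + (0.27)·(4.8/5.6)·(-2.6 − (-1.4)) = 8.4 + (0.23143)·(-1.2) = 8.1223.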